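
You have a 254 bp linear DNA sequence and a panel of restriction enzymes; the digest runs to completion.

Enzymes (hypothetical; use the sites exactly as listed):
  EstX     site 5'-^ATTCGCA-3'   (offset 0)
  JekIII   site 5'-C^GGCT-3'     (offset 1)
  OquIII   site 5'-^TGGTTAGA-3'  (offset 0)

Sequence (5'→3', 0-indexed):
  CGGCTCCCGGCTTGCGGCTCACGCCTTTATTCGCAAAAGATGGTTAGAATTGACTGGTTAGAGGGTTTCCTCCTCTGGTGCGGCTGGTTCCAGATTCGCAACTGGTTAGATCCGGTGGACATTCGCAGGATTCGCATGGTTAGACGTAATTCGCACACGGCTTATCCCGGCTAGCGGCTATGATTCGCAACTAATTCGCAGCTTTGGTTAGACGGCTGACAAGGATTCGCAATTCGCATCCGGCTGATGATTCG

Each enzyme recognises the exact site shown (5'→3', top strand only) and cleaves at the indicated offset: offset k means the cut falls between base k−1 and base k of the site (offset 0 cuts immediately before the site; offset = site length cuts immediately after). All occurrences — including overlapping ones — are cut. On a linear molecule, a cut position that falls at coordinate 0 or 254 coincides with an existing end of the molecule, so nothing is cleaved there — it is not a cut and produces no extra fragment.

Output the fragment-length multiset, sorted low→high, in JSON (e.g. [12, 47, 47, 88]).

Scan for sites:
  EstX ATTCGCA/0: at [28, 93, 120, 129, 148, 182, 193, 224, 231] ⇒ [28, 93, 120, 129, 148, 182, 193, 224, 231]
  JekIII CGGCT/1: at [0, 7, 14, 80, 157, 167, 174, 212, 240] ⇒ [1, 8, 15, 81, 158, 168, 175, 213, 241]
  OquIII TGGTTAGA/0: at [40, 54, 102, 136, 204] ⇒ [40, 54, 102, 136, 204]

All cut coordinates (distinct, sorted): [1, 8, 15, 28, 40, 54, 81, 93, 102, 120, 129, 136, 148, 158, 168, 175, 182, 193, 204, 213, 224, 231, 241]

Fragments:
  [0,1): 1 bp
  [1,8): 7 bp
  [8,15): 7 bp
  [15,28): 13 bp
  [28,40): 12 bp
  [40,54): 14 bp
  [54,81): 27 bp
  [81,93): 12 bp
  [93,102): 9 bp
  [102,120): 18 bp
  [120,129): 9 bp
  [129,136): 7 bp
  [136,148): 12 bp
  [148,158): 10 bp
  [158,168): 10 bp
  [168,175): 7 bp
  [175,182): 7 bp
  [182,193): 11 bp
  [193,204): 11 bp
  [204,213): 9 bp
  [213,224): 11 bp
  [224,231): 7 bp
  [231,241): 10 bp
  [241,254): 13 bp

[1,7,7,7,7,7,7,9,9,9,10,10,10,11,11,11,12,12,12,13,13,14,18,27]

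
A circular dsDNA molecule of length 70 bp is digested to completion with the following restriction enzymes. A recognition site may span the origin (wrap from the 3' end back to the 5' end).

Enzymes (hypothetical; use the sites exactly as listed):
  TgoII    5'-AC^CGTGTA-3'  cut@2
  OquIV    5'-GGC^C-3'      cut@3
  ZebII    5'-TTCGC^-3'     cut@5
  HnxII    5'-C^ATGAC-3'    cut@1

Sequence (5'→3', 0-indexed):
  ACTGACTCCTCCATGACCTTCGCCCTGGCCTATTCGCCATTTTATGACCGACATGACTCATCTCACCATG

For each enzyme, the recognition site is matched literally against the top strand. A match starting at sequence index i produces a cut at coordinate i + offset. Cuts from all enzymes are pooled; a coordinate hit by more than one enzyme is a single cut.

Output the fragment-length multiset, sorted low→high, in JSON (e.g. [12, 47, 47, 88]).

[6,8,11,15,15,15]

Scan for sites:
  TgoII (ACCGTGTA, off=2): no sites
  OquIV GGCC/3: at [26] ⇒ [29]
  ZebII TTCGC/5: at [18, 32] ⇒ [23, 37]
  HnxII CATGAC/1: at [11, 51, 66] ⇒ [12, 52, 67]

Pooled cuts: [12, 23, 29, 37, 52, 67]

Fragment lengths:
  12→23: 11 bp
  23→29: 6 bp
  29→37: 8 bp
  37→52: 15 bp
  52→67: 15 bp
  67→12 (wrap): 70-67+12 = 15 bp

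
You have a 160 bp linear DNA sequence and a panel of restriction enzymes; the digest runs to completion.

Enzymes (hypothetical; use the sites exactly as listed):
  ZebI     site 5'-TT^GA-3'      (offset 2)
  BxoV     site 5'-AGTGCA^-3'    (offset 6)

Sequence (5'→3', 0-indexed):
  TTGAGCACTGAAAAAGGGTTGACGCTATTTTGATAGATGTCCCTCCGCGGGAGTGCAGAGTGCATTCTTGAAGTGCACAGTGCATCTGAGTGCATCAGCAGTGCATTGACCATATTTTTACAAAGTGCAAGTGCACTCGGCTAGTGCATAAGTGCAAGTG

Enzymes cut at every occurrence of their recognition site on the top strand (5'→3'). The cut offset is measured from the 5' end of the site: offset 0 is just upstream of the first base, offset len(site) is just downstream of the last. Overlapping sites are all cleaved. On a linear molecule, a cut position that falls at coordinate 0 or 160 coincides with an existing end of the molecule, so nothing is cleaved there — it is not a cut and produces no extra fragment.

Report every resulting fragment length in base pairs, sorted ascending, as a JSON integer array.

[2,2,4,5,6,7,7,8,8,10,11,11,13,18,22,26]

Site scan:
  ZebI (TTGA, off=2): starts [0, 18, 29, 67, 105] → cuts [2, 20, 31, 69, 107]
  BxoV (AGTGCA, off=6): starts [51, 58, 71, 78, 88, 99, 123, 129, 142, 150] → cuts [57, 64, 77, 84, 94, 105, 129, 135, 148, 156]

All cut coordinates (distinct, sorted): [2, 20, 31, 57, 64, 69, 77, 84, 94, 105, 107, 129, 135, 148, 156]

Fragment lengths:
  [0,2): 2 bp
  [2,20): 18 bp
  [20,31): 11 bp
  [31,57): 26 bp
  [57,64): 7 bp
  [64,69): 5 bp
  [69,77): 8 bp
  [77,84): 7 bp
  [84,94): 10 bp
  [94,105): 11 bp
  [105,107): 2 bp
  [107,129): 22 bp
  [129,135): 6 bp
  [135,148): 13 bp
  [148,156): 8 bp
  [156,160): 4 bp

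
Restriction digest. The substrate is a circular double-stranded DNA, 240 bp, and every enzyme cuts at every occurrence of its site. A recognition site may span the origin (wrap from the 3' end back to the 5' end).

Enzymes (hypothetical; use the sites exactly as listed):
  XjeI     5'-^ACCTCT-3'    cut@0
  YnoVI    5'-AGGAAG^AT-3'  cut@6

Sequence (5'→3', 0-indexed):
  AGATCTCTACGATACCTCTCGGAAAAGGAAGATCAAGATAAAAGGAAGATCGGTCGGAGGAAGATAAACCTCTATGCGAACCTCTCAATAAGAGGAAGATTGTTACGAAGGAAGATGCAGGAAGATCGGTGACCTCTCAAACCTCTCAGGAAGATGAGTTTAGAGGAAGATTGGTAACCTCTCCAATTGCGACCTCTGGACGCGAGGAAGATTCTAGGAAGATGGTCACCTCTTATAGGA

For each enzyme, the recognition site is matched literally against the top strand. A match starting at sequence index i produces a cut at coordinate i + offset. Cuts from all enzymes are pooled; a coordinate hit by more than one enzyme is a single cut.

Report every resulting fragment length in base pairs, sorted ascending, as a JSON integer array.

[4,6,7,7,9,10,11,11,12,13,15,15,15,16,16,17,18,19,19]

Site scan:
  XjeI ACCTCT/0: at [13, 67, 79, 131, 140, 176, 191, 227] ⇒ [13, 67, 79, 131, 140, 176, 191, 227]
  YnoVI AGGAAGAT/6: at [25, 42, 57, 92, 108, 118, 147, 163, 204, 215, 236] ⇒ [2, 31, 48, 63, 98, 114, 124, 153, 169, 210, 221]

Pooled cuts: [2, 13, 31, 48, 63, 67, 79, 98, 114, 124, 131, 140, 153, 169, 176, 191, 210, 221, 227]

Fragment lengths:
  2→13: 11 bp
  13→31: 18 bp
  31→48: 17 bp
  48→63: 15 bp
  63→67: 4 bp
  67→79: 12 bp
  79→98: 19 bp
  98→114: 16 bp
  114→124: 10 bp
  124→131: 7 bp
  131→140: 9 bp
  140→153: 13 bp
  153→169: 16 bp
  169→176: 7 bp
  176→191: 15 bp
  191→210: 19 bp
  210→221: 11 bp
  221→227: 6 bp
  227→2 (wrap): 240-227+2 = 15 bp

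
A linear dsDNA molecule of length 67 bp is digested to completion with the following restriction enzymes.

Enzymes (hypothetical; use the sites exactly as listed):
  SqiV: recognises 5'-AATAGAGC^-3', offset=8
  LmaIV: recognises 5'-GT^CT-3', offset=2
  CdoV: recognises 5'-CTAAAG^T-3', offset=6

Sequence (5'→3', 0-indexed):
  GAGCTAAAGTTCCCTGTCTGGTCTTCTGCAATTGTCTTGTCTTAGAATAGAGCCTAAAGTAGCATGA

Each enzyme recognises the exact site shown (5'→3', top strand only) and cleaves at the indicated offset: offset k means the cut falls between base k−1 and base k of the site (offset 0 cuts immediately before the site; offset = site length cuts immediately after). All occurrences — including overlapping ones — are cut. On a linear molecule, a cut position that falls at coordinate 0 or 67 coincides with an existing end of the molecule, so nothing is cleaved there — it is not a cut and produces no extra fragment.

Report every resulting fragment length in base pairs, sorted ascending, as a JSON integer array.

[5,5,6,8,8,9,13,13]

Site scan:
  SqiV (AATAGAGC, off=8): starts [45] → cuts [53]
  LmaIV (GTCT, off=2): starts [15, 20, 33, 38] → cuts [17, 22, 35, 40]
  CdoV (CTAAAGT, off=6): starts [3, 53] → cuts [9, 59]

All cut coordinates (distinct, sorted): [9, 17, 22, 35, 40, 53, 59]

Fragment lengths:
  [0,9): 9 bp
  [9,17): 8 bp
  [17,22): 5 bp
  [22,35): 13 bp
  [35,40): 5 bp
  [40,53): 13 bp
  [53,59): 6 bp
  [59,67): 8 bp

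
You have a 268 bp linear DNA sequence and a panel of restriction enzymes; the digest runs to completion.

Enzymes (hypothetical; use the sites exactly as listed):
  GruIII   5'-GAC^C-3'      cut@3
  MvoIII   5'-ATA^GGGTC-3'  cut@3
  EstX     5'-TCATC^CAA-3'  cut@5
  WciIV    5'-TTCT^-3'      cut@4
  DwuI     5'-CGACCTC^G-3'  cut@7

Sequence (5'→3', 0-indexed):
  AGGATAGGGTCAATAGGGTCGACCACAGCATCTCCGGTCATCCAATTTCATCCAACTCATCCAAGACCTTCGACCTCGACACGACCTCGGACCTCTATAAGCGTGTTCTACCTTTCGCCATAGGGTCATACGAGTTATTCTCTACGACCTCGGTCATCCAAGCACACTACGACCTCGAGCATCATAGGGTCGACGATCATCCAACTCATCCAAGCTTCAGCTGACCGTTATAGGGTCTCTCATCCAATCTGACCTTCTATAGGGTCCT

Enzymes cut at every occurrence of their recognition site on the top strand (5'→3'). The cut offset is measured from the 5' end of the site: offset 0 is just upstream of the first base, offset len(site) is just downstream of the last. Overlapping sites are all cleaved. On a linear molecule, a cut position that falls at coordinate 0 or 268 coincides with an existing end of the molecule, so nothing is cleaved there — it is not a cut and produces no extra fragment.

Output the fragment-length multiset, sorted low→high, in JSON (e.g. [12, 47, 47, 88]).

[3,3,3,3,3,4,5,6,6,7,7,7,7,7,8,8,9,9,9,9,10,10,12,13,15,15,15,17,19,19]

Per-enzyme occurrences:
  GruIII (GACC, off=3): starts [20, 64, 71, 82, 89, 145, 170, 222, 250] → cuts [23, 67, 74, 85, 92, 148, 173, 225, 253]
  MvoIII (ATAGGGTC, off=3): starts [3, 12, 119, 183, 229, 258] → cuts [6, 15, 122, 186, 232, 261]
  EstX (TCATCCAA, off=5): starts [37, 47, 56, 153, 196, 205, 239] → cuts [42, 52, 61, 158, 201, 210, 244]
  WciIV (TTCT, off=4): starts [105, 137, 254] → cuts [109, 141, 258]
  DwuI (CGACCTCG, off=7): starts [70, 81, 144, 169] → cuts [77, 88, 151, 176]

Pooled cuts: [6, 15, 23, 42, 52, 61, 67, 74, 77, 85, 88, 92, 109, 122, 141, 148, 151, 158, 173, 176, 186, 201, 210, 225, 232, 244, 253, 258, 261]

Fragment lengths:
  [0,6): 6 bp
  [6,15): 9 bp
  [15,23): 8 bp
  [23,42): 19 bp
  [42,52): 10 bp
  [52,61): 9 bp
  [61,67): 6 bp
  [67,74): 7 bp
  [74,77): 3 bp
  [77,85): 8 bp
  [85,88): 3 bp
  [88,92): 4 bp
  [92,109): 17 bp
  [109,122): 13 bp
  [122,141): 19 bp
  [141,148): 7 bp
  [148,151): 3 bp
  [151,158): 7 bp
  [158,173): 15 bp
  [173,176): 3 bp
  [176,186): 10 bp
  [186,201): 15 bp
  [201,210): 9 bp
  [210,225): 15 bp
  [225,232): 7 bp
  [232,244): 12 bp
  [244,253): 9 bp
  [253,258): 5 bp
  [258,261): 3 bp
  [261,268): 7 bp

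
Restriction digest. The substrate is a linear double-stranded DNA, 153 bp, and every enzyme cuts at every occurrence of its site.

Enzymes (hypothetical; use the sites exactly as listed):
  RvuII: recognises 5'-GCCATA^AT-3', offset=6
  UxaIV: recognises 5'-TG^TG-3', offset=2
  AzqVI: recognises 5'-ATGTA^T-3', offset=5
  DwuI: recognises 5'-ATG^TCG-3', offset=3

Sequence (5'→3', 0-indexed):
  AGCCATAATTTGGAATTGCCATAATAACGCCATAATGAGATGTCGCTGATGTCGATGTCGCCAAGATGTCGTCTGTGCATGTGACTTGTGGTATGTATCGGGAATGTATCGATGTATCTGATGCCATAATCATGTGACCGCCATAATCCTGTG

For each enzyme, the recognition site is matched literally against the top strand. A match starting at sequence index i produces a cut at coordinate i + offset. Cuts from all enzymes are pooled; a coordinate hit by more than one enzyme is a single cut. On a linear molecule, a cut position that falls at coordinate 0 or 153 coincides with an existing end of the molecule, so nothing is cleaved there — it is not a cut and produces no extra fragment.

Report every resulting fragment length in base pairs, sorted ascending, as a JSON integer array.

Per-enzyme occurrences:
  RvuII (GCCATAAT, off=6): starts [1, 17, 28, 122, 139] → cuts [7, 23, 34, 128, 145]
  UxaIV (TGTG, off=2): starts [73, 79, 86, 132, 149] → cuts [75, 81, 88, 134, 151]
  AzqVI (ATGTAT, off=5): starts [92, 103, 111] → cuts [97, 108, 116]
  DwuI (ATGTCG, off=3): starts [39, 48, 54, 65] → cuts [42, 51, 57, 68]

Pooled cuts: [7, 23, 34, 42, 51, 57, 68, 75, 81, 88, 97, 108, 116, 128, 134, 145, 151]

Fragment lengths:
  [0,7): 7 bp
  [7,23): 16 bp
  [23,34): 11 bp
  [34,42): 8 bp
  [42,51): 9 bp
  [51,57): 6 bp
  [57,68): 11 bp
  [68,75): 7 bp
  [75,81): 6 bp
  [81,88): 7 bp
  [88,97): 9 bp
  [97,108): 11 bp
  [108,116): 8 bp
  [116,128): 12 bp
  [128,134): 6 bp
  [134,145): 11 bp
  [145,151): 6 bp
  [151,153): 2 bp

[2,6,6,6,6,7,7,7,8,8,9,9,11,11,11,11,12,16]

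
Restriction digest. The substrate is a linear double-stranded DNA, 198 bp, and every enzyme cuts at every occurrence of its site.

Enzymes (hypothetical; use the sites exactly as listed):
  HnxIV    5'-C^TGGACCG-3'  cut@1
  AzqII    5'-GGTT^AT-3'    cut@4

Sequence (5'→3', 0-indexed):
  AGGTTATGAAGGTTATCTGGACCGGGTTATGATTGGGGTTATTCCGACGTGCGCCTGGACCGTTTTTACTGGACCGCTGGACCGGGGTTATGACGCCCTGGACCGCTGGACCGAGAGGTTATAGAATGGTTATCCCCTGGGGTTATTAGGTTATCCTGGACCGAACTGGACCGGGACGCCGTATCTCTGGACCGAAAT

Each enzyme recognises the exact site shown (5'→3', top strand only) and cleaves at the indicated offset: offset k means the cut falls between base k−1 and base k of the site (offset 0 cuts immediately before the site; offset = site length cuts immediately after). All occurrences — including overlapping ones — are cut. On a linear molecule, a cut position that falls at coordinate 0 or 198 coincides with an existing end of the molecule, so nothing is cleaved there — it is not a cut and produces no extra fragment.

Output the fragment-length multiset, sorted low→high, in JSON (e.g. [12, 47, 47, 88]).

Scan for sites:
  HnxIV (CTGGACCG, off=1): starts [16, 54, 68, 76, 97, 105, 155, 165, 186] → cuts [17, 55, 69, 77, 98, 106, 156, 166, 187]
  AzqII (GGTTAT, off=4): starts [1, 10, 24, 36, 85, 116, 127, 140, 148] → cuts [5, 14, 28, 40, 89, 120, 131, 144, 152]

All cut coordinates (distinct, sorted): [5, 14, 17, 28, 40, 55, 69, 77, 89, 98, 106, 120, 131, 144, 152, 156, 166, 187]

Fragments:
  [0,5): 5 bp
  [5,14): 9 bp
  [14,17): 3 bp
  [17,28): 11 bp
  [28,40): 12 bp
  [40,55): 15 bp
  [55,69): 14 bp
  [69,77): 8 bp
  [77,89): 12 bp
  [89,98): 9 bp
  [98,106): 8 bp
  [106,120): 14 bp
  [120,131): 11 bp
  [131,144): 13 bp
  [144,152): 8 bp
  [152,156): 4 bp
  [156,166): 10 bp
  [166,187): 21 bp
  [187,198): 11 bp

[3,4,5,8,8,8,9,9,10,11,11,11,12,12,13,14,14,15,21]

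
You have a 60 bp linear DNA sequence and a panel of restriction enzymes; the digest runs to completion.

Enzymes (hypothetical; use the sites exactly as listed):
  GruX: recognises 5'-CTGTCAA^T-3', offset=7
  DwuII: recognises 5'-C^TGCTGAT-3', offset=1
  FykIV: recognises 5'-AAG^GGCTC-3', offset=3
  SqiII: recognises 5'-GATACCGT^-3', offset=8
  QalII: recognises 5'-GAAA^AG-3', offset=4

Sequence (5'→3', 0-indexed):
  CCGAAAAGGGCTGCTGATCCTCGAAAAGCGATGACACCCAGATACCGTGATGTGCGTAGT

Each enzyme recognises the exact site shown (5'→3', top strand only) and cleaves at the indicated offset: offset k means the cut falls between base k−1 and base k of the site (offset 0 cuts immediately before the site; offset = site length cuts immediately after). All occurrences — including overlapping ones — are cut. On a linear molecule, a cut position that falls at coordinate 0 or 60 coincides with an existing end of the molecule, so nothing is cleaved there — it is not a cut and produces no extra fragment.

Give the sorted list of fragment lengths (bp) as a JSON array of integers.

[5,6,12,15,22]

Site scan:
  GruX (CTGTCAAT, off=7): no sites
  DwuII CTGCTGAT/1: at [10] ⇒ [11]
  FykIV (AAGGGCTC, off=3): no sites
  SqiII GATACCGT/8: at [40] ⇒ [48]
  QalII GAAAAG/4: at [2, 22] ⇒ [6, 26]

All cut coordinates (distinct, sorted): [6, 11, 26, 48]

Fragments:
  [0,6): 6 bp
  [6,11): 5 bp
  [11,26): 15 bp
  [26,48): 22 bp
  [48,60): 12 bp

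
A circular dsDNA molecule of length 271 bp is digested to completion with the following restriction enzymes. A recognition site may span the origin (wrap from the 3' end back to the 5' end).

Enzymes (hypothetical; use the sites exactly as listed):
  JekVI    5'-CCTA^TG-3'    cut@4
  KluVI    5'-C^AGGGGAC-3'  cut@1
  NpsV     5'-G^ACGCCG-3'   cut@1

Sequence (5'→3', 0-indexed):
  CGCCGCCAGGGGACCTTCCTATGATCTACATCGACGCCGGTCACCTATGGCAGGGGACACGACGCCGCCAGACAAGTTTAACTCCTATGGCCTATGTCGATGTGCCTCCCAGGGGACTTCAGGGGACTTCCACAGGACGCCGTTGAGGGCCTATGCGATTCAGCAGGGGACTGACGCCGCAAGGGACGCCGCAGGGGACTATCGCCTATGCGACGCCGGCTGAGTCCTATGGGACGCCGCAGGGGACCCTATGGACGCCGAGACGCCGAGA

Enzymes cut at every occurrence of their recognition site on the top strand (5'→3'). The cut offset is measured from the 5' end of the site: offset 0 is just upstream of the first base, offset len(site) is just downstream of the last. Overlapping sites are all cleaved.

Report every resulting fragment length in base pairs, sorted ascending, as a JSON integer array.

Per-enzyme occurrences:
  JekVI (CCTATG, off=4): starts [17, 43, 83, 90, 149, 204, 225, 247] → cuts [21, 47, 87, 94, 153, 208, 229, 251]
  KluVI (CAGGGGAC, off=1): starts [6, 50, 109, 119, 163, 191, 239] → cuts [7, 51, 110, 120, 164, 192, 240]
  NpsV (GACGCCG, off=1): starts [32, 60, 135, 172, 184, 211, 232, 253, 261, 269] → cuts [33, 61, 136, 173, 185, 212, 233, 254, 262, 270]

All cut coordinates (distinct, sorted): [7, 21, 33, 47, 51, 61, 87, 94, 110, 120, 136, 153, 164, 173, 185, 192, 208, 212, 229, 233, 240, 251, 254, 262, 270]

Fragment lengths:
  7→21: 14 bp
  21→33: 12 bp
  33→47: 14 bp
  47→51: 4 bp
  51→61: 10 bp
  61→87: 26 bp
  87→94: 7 bp
  94→110: 16 bp
  110→120: 10 bp
  120→136: 16 bp
  136→153: 17 bp
  153→164: 11 bp
  164→173: 9 bp
  173→185: 12 bp
  185→192: 7 bp
  192→208: 16 bp
  208→212: 4 bp
  212→229: 17 bp
  229→233: 4 bp
  233→240: 7 bp
  240→251: 11 bp
  251→254: 3 bp
  254→262: 8 bp
  262→270: 8 bp
  270→7 (wrap): 271-270+7 = 8 bp

[3,4,4,4,7,7,7,8,8,8,9,10,10,11,11,12,12,14,14,16,16,16,17,17,26]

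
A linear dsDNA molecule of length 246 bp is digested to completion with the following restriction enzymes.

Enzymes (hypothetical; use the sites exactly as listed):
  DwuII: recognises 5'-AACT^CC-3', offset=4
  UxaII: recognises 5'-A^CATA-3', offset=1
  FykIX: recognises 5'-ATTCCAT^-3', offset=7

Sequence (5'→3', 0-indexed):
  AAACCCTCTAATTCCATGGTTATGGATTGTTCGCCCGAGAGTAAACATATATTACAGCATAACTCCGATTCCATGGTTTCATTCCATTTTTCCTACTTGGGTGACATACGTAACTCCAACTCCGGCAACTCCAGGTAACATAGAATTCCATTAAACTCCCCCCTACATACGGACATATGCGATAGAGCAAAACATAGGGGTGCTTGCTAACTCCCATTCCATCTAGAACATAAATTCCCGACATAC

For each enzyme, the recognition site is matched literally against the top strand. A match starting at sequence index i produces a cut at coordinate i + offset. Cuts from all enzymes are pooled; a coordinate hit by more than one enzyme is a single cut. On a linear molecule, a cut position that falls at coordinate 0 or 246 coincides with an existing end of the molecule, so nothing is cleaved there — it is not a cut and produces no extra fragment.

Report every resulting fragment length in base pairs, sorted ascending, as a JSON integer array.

[5,6,6,6,8,8,8,9,10,10,11,13,13,13,17,17,19,19,20,28]

Scan for sites:
  DwuII AACTCC/4: at [60, 111, 117, 126, 153, 208] ⇒ [64, 115, 121, 130, 157, 212]
  UxaII ACATA/1: at [44, 103, 137, 164, 172, 191, 227, 240] ⇒ [45, 104, 138, 165, 173, 192, 228, 241]
  FykIX ATTCCAT/7: at [10, 67, 80, 144, 215] ⇒ [17, 74, 87, 151, 222]

Pooled cuts: [17, 45, 64, 74, 87, 104, 115, 121, 130, 138, 151, 157, 165, 173, 192, 212, 222, 228, 241]

Fragment lengths:
  [0,17): 17 bp
  [17,45): 28 bp
  [45,64): 19 bp
  [64,74): 10 bp
  [74,87): 13 bp
  [87,104): 17 bp
  [104,115): 11 bp
  [115,121): 6 bp
  [121,130): 9 bp
  [130,138): 8 bp
  [138,151): 13 bp
  [151,157): 6 bp
  [157,165): 8 bp
  [165,173): 8 bp
  [173,192): 19 bp
  [192,212): 20 bp
  [212,222): 10 bp
  [222,228): 6 bp
  [228,241): 13 bp
  [241,246): 5 bp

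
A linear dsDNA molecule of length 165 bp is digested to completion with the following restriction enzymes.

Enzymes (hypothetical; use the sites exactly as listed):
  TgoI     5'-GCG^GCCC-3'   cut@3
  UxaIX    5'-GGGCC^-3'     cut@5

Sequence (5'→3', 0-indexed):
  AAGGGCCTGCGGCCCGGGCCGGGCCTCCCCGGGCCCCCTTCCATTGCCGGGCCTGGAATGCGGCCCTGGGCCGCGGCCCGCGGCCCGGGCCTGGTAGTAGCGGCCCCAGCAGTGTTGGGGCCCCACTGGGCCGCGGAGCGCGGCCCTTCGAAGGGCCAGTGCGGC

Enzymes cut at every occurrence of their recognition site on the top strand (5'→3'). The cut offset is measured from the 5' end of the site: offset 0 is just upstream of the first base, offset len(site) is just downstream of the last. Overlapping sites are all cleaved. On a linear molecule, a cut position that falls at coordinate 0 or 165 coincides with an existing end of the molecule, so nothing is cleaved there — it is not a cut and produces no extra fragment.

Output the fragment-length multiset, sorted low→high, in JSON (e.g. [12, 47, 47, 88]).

[3,4,5,7,7,8,9,9,9,10,10,10,10,11,15,18,20]

Per-enzyme occurrences:
  TgoI GCGGCCC/3: at [8, 59, 72, 79, 99, 139] ⇒ [11, 62, 75, 82, 102, 142]
  UxaIX GGGCC/5: at [2, 15, 20, 30, 48, 67, 86, 117, 127, 152] ⇒ [7, 20, 25, 35, 53, 72, 91, 122, 132, 157]

Pooled cuts: [7, 11, 20, 25, 35, 53, 62, 72, 75, 82, 91, 102, 122, 132, 142, 157]

Fragment lengths:
  [0,7): 7 bp
  [7,11): 4 bp
  [11,20): 9 bp
  [20,25): 5 bp
  [25,35): 10 bp
  [35,53): 18 bp
  [53,62): 9 bp
  [62,72): 10 bp
  [72,75): 3 bp
  [75,82): 7 bp
  [82,91): 9 bp
  [91,102): 11 bp
  [102,122): 20 bp
  [122,132): 10 bp
  [132,142): 10 bp
  [142,157): 15 bp
  [157,165): 8 bp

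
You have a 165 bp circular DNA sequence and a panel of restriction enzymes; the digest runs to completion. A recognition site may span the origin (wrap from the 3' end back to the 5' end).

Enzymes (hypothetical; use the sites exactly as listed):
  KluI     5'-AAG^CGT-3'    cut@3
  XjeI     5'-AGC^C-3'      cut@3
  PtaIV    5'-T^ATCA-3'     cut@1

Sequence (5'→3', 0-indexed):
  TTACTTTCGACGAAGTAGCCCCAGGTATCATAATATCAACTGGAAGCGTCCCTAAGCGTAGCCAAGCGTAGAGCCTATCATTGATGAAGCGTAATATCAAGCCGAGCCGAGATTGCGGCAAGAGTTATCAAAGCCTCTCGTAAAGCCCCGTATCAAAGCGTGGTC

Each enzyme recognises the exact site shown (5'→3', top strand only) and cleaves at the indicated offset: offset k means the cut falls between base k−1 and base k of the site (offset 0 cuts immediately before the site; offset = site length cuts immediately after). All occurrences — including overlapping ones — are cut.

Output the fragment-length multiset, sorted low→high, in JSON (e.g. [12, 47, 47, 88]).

[2,4,5,5,6,6,7,7,7,8,8,8,10,12,12,13,19,26]

Site scan:
  KluI AAGCGT/3: at [43, 53, 63, 86, 155] ⇒ [46, 56, 66, 89, 158]
  XjeI AGCC/3: at [16, 59, 71, 99, 104, 131, 143] ⇒ [19, 62, 74, 102, 107, 134, 146]
  PtaIV TATCA/1: at [25, 33, 75, 94, 125, 150] ⇒ [26, 34, 76, 95, 126, 151]

Pooled cuts: [19, 26, 34, 46, 56, 62, 66, 74, 76, 89, 95, 102, 107, 126, 134, 146, 151, 158]

Fragment lengths:
  19→26: 7 bp
  26→34: 8 bp
  34→46: 12 bp
  46→56: 10 bp
  56→62: 6 bp
  62→66: 4 bp
  66→74: 8 bp
  74→76: 2 bp
  76→89: 13 bp
  89→95: 6 bp
  95→102: 7 bp
  102→107: 5 bp
  107→126: 19 bp
  126→134: 8 bp
  134→146: 12 bp
  146→151: 5 bp
  151→158: 7 bp
  158→19 (wrap): 165-158+19 = 26 bp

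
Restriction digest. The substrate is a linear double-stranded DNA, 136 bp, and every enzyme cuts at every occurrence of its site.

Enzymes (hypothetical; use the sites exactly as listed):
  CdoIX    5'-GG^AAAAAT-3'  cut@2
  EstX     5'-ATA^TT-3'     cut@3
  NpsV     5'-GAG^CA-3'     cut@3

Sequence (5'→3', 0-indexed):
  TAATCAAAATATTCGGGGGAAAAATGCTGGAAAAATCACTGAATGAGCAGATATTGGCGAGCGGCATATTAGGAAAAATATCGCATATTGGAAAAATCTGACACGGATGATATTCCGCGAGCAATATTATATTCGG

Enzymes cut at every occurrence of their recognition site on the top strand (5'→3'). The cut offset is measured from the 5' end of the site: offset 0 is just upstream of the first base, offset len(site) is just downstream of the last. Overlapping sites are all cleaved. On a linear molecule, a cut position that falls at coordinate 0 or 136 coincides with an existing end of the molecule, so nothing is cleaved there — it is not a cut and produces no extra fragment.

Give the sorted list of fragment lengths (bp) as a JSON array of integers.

[4,5,5,5,5,6,8,9,11,11,14,15,17,21]

Scan for sites:
  CdoIX (GGAAAAAT, off=2): starts [17, 28, 71, 89] → cuts [19, 30, 73, 91]
  EstX (ATATT, off=3): starts [8, 50, 65, 84, 109, 123, 128] → cuts [11, 53, 68, 87, 112, 126, 131]
  NpsV (GAGCA, off=3): starts [44, 118] → cuts [47, 121]

All cut coordinates (distinct, sorted): [11, 19, 30, 47, 53, 68, 73, 87, 91, 112, 121, 126, 131]

Fragments:
  [0,11): 11 bp
  [11,19): 8 bp
  [19,30): 11 bp
  [30,47): 17 bp
  [47,53): 6 bp
  [53,68): 15 bp
  [68,73): 5 bp
  [73,87): 14 bp
  [87,91): 4 bp
  [91,112): 21 bp
  [112,121): 9 bp
  [121,126): 5 bp
  [126,131): 5 bp
  [131,136): 5 bp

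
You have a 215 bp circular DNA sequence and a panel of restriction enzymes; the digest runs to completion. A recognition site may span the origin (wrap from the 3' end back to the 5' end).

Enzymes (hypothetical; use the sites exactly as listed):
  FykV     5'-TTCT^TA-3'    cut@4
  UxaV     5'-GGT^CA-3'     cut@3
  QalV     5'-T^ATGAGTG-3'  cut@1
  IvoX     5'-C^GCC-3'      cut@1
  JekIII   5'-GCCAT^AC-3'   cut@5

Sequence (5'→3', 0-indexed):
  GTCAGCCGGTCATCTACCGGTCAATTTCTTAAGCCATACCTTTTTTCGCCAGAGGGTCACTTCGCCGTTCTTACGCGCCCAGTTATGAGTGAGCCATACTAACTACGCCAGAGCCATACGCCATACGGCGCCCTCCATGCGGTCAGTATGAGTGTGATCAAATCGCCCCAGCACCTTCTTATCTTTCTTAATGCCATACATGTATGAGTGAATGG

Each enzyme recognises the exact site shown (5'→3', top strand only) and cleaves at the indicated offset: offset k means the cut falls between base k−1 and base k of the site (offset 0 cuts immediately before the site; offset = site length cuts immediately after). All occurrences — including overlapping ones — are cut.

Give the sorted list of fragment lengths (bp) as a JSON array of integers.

Site scan:
  FykV (TTCTTA, off=4): starts [25, 67, 175, 184] → cuts [29, 71, 179, 188]
  UxaV (GGTCA, off=3): starts [7, 18, 54, 140, 214] → cuts [2, 10, 21, 57, 143]
  QalV (TATGAGTG, off=1): starts [83, 146, 202] → cuts [84, 147, 203]
  IvoX (CGCC, off=1): starts [46, 62, 75, 105, 118, 128, 163] → cuts [47, 63, 76, 106, 119, 129, 164]
  JekIII (GCCATAC, off=5): starts [32, 92, 112, 119, 192] → cuts [37, 97, 117, 124, 197]

Pooled cuts: [2, 10, 21, 29, 37, 47, 57, 63, 71, 76, 84, 97, 106, 117, 119, 124, 129, 143, 147, 164, 179, 188, 197, 203]

Fragment lengths:
  2→10: 8 bp
  10→21: 11 bp
  21→29: 8 bp
  29→37: 8 bp
  37→47: 10 bp
  47→57: 10 bp
  57→63: 6 bp
  63→71: 8 bp
  71→76: 5 bp
  76→84: 8 bp
  84→97: 13 bp
  97→106: 9 bp
  106→117: 11 bp
  117→119: 2 bp
  119→124: 5 bp
  124→129: 5 bp
  129→143: 14 bp
  143→147: 4 bp
  147→164: 17 bp
  164→179: 15 bp
  179→188: 9 bp
  188→197: 9 bp
  197→203: 6 bp
  203→2 (wrap): 215-203+2 = 14 bp

[2,4,5,5,5,6,6,8,8,8,8,8,9,9,9,10,10,11,11,13,14,14,15,17]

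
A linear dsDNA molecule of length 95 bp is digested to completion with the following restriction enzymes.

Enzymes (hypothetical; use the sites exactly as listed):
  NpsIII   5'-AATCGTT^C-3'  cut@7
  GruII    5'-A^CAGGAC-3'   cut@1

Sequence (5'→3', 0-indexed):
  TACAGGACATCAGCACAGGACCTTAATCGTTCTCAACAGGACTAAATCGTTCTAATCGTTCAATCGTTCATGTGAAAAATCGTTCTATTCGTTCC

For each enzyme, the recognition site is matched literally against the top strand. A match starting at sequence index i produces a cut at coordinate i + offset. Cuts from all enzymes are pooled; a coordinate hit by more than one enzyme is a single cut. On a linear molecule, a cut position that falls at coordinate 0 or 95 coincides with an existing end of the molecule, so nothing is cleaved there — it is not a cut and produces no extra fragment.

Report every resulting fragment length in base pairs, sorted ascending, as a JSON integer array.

Per-enzyme occurrences:
  NpsIII AATCGTTC/7: at [24, 44, 53, 61, 77] ⇒ [31, 51, 60, 68, 84]
  GruII ACAGGAC/1: at [1, 14, 35] ⇒ [2, 15, 36]

Pooled cuts: [2, 15, 31, 36, 51, 60, 68, 84]

Fragment lengths:
  [0,2): 2 bp
  [2,15): 13 bp
  [15,31): 16 bp
  [31,36): 5 bp
  [36,51): 15 bp
  [51,60): 9 bp
  [60,68): 8 bp
  [68,84): 16 bp
  [84,95): 11 bp

[2,5,8,9,11,13,15,16,16]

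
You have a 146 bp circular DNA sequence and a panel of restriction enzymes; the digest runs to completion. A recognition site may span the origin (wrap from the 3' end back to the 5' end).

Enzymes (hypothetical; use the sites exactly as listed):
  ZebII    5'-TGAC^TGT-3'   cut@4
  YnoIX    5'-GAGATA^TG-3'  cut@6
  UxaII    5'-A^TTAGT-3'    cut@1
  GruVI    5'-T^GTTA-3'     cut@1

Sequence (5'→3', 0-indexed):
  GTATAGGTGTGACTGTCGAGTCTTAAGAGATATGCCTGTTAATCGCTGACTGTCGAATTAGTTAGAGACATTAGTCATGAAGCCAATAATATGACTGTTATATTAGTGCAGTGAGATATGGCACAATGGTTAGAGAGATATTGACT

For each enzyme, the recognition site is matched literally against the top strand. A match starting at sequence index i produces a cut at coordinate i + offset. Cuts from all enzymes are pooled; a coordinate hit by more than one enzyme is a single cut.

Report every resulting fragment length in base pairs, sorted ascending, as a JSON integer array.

Per-enzyme occurrences:
  ZebII TGACTGT/4: at [9, 46, 91, 141] ⇒ [13, 50, 95, 145]
  YnoIX GAGATATG/6: at [26, 112] ⇒ [32, 118]
  UxaII ATTAGT/1: at [56, 69, 101] ⇒ [57, 70, 102]
  GruVI TGTTA/1: at [36, 95] ⇒ [37, 96]

Pooled cuts: [13, 32, 37, 50, 57, 70, 95, 96, 102, 118, 145]

Fragment lengths:
  13→32: 19 bp
  32→37: 5 bp
  37→50: 13 bp
  50→57: 7 bp
  57→70: 13 bp
  70→95: 25 bp
  95→96: 1 bp
  96→102: 6 bp
  102→118: 16 bp
  118→145: 27 bp
  145→13 (wrap): 146-145+13 = 14 bp

[1,5,6,7,13,13,14,16,19,25,27]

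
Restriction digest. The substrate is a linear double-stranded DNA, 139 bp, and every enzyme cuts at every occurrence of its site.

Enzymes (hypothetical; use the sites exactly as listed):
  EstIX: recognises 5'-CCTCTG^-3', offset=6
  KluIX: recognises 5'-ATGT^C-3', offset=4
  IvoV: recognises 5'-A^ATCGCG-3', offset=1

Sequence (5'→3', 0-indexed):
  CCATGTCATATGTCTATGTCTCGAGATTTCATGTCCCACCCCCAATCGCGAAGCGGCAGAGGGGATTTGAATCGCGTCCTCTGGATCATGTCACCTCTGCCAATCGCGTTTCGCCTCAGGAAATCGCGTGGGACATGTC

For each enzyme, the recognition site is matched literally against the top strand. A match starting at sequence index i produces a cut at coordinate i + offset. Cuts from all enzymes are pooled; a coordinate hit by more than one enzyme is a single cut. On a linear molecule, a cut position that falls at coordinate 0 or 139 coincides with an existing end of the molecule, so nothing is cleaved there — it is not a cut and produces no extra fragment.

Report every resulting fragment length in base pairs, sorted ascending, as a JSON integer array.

[1,3,6,6,7,8,8,10,13,15,16,20,26]

Site scan:
  EstIX (CCTCTG, off=6): starts [77, 93] → cuts [83, 99]
  KluIX (ATGTC, off=4): starts [2, 9, 15, 30, 87, 134] → cuts [6, 13, 19, 34, 91, 138]
  IvoV (AATCGCG, off=1): starts [43, 69, 101, 121] → cuts [44, 70, 102, 122]

All cut coordinates (distinct, sorted): [6, 13, 19, 34, 44, 70, 83, 91, 99, 102, 122, 138]

Fragment lengths:
  [0,6): 6 bp
  [6,13): 7 bp
  [13,19): 6 bp
  [19,34): 15 bp
  [34,44): 10 bp
  [44,70): 26 bp
  [70,83): 13 bp
  [83,91): 8 bp
  [91,99): 8 bp
  [99,102): 3 bp
  [102,122): 20 bp
  [122,138): 16 bp
  [138,139): 1 bp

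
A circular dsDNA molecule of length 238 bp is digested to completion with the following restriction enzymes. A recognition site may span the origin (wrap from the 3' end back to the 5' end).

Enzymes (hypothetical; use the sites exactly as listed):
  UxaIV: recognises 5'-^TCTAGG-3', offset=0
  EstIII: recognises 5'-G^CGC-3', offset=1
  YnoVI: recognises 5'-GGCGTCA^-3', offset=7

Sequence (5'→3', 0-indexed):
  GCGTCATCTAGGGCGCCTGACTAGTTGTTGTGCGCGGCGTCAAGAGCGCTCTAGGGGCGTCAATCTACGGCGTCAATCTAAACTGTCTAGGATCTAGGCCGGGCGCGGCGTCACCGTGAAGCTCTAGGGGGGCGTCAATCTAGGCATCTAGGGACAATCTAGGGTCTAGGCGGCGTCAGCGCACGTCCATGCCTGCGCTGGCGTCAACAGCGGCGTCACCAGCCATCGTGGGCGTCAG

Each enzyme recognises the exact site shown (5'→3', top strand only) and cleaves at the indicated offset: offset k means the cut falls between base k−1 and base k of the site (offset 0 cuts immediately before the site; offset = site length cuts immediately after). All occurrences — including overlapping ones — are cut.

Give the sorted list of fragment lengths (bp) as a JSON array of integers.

[1,1,3,4,7,7,7,7,8,9,10,10,10,11,11,11,12,13,13,14,15,16,19,19]

Site scan:
  UxaIV TCTAGG/0: at [6, 49, 85, 92, 122, 138, 146, 157, 164] ⇒ [6, 49, 85, 92, 122, 138, 146, 157, 164]
  EstIII GCGC/1: at [12, 31, 45, 102, 178, 194] ⇒ [13, 32, 46, 103, 179, 195]
  YnoVI GGCGTCA/7: at [35, 55, 68, 106, 130, 171, 199, 211, 230, 237] ⇒ [6, 42, 62, 75, 113, 137, 178, 206, 218, 237]

Pooled cuts: [6, 13, 32, 42, 46, 49, 62, 75, 85, 92, 103, 113, 122, 137, 138, 146, 157, 164, 178, 179, 195, 206, 218, 237]

Fragment lengths:
  6→13: 7 bp
  13→32: 19 bp
  32→42: 10 bp
  42→46: 4 bp
  46→49: 3 bp
  49→62: 13 bp
  62→75: 13 bp
  75→85: 10 bp
  85→92: 7 bp
  92→103: 11 bp
  103→113: 10 bp
  113→122: 9 bp
  122→137: 15 bp
  137→138: 1 bp
  138→146: 8 bp
  146→157: 11 bp
  157→164: 7 bp
  164→178: 14 bp
  178→179: 1 bp
  179→195: 16 bp
  195→206: 11 bp
  206→218: 12 bp
  218→237: 19 bp
  237→6 (wrap): 238-237+6 = 7 bp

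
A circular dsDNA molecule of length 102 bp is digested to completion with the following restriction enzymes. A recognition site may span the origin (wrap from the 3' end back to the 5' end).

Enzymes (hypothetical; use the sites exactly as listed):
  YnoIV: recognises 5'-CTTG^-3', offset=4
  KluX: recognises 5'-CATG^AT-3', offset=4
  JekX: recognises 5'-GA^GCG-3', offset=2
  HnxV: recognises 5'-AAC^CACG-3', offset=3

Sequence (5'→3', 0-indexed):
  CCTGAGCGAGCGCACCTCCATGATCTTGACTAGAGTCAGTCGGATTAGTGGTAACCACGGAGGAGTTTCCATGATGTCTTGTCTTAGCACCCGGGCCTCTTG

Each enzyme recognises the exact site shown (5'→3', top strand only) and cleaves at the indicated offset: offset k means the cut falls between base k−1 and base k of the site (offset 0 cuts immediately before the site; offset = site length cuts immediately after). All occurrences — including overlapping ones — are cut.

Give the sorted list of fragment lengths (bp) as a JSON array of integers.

Scan for sites:
  YnoIV CTTG/4: at [24, 77, 98] ⇒ [0, 28, 81]
  KluX CATGAT/4: at [18, 69] ⇒ [22, 73]
  JekX GAGCG/2: at [3, 7] ⇒ [5, 9]
  HnxV AACCACG/3: at [52] ⇒ [55]

Pooled cuts: [0, 5, 9, 22, 28, 55, 73, 81]

Fragments:
  0→5: 5 bp
  5→9: 4 bp
  9→22: 13 bp
  22→28: 6 bp
  28→55: 27 bp
  55→73: 18 bp
  73→81: 8 bp
  81→0 (wrap): 102-81+0 = 21 bp

[4,5,6,8,13,18,21,27]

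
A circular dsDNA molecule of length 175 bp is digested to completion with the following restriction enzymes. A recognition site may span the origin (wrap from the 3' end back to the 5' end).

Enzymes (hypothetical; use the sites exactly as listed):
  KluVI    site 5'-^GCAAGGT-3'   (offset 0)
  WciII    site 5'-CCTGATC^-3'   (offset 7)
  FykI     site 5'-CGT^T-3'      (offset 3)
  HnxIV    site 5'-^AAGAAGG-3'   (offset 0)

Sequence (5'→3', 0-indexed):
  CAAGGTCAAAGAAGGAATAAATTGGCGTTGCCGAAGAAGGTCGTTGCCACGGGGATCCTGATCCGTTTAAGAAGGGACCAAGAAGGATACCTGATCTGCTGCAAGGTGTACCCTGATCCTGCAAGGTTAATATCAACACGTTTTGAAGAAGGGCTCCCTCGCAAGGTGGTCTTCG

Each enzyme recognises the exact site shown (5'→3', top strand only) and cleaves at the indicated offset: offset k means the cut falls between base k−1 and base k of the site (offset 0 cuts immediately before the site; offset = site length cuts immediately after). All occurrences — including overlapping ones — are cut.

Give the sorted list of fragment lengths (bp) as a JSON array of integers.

[2,2,3,4,4,5,9,11,11,14,15,17,18,19,20,21]

Per-enzyme occurrences:
  KluVI GCAAGGT/0: at [100, 120, 160, 174] ⇒ [100, 120, 160, 174]
  WciII CCTGATC/7: at [56, 89, 111] ⇒ [63, 96, 118]
  FykI CGTT/3: at [25, 41, 63, 138] ⇒ [28, 44, 66, 141]
  HnxIV AAGAAGG/0: at [8, 33, 68, 79, 145] ⇒ [8, 33, 68, 79, 145]

All cut coordinates (distinct, sorted): [8, 28, 33, 44, 63, 66, 68, 79, 96, 100, 118, 120, 141, 145, 160, 174]

Fragment lengths:
  8→28: 20 bp
  28→33: 5 bp
  33→44: 11 bp
  44→63: 19 bp
  63→66: 3 bp
  66→68: 2 bp
  68→79: 11 bp
  79→96: 17 bp
  96→100: 4 bp
  100→118: 18 bp
  118→120: 2 bp
  120→141: 21 bp
  141→145: 4 bp
  145→160: 15 bp
  160→174: 14 bp
  174→8 (wrap): 175-174+8 = 9 bp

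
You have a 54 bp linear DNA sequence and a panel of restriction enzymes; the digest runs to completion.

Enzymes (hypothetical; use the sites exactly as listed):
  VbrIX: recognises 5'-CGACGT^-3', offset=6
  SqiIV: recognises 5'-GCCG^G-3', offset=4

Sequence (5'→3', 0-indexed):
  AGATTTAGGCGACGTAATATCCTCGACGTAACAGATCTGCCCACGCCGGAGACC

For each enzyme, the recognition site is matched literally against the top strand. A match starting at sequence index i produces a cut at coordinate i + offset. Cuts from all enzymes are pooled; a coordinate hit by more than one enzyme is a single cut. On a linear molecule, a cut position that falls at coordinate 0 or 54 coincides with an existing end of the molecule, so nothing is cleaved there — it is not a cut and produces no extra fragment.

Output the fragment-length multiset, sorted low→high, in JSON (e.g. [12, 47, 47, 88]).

Site scan:
  VbrIX (CGACGT, off=6): starts [9, 23] → cuts [15, 29]
  SqiIV (GCCGG, off=4): starts [44] → cuts [48]

Pooled cuts: [15, 29, 48]

Fragments:
  [0,15): 15 bp
  [15,29): 14 bp
  [29,48): 19 bp
  [48,54): 6 bp

[6,14,15,19]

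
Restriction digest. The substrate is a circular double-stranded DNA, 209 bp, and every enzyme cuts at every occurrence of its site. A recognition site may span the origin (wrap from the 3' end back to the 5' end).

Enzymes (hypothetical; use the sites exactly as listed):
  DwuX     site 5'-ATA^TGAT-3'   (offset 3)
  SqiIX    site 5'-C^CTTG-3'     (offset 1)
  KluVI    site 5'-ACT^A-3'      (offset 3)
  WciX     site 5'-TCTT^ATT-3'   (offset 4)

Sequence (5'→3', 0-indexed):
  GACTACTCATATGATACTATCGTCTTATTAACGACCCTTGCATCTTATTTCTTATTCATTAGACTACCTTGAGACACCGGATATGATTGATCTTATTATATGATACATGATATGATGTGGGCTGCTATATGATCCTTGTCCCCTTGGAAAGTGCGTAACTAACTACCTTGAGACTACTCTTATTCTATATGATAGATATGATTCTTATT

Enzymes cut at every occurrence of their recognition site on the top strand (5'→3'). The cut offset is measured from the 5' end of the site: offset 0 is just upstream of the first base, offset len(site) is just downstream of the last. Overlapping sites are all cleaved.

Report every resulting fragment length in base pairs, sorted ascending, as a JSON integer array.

[2,2,4,5,6,6,7,7,7,7,8,8,8,8,9,9,10,10,11,12,12,16,17,18]

Per-enzyme occurrences:
  DwuX (ATATGAT, off=3): starts [8, 80, 97, 109, 126, 186, 195] → cuts [11, 83, 100, 112, 129, 189, 198]
  SqiIX (CCTTG, off=1): starts [35, 66, 133, 141, 165] → cuts [36, 67, 134, 142, 166]
  KluVI (ACTA, off=3): starts [1, 15, 62, 157, 161, 172] → cuts [4, 18, 65, 160, 164, 175]
  WciX (TCTTATT, off=4): starts [22, 42, 49, 90, 177, 202] → cuts [26, 46, 53, 94, 181, 206]

All cut coordinates (distinct, sorted): [4, 11, 18, 26, 36, 46, 53, 65, 67, 83, 94, 100, 112, 129, 134, 142, 160, 164, 166, 175, 181, 189, 198, 206]

Fragments:
  4→11: 7 bp
  11→18: 7 bp
  18→26: 8 bp
  26→36: 10 bp
  36→46: 10 bp
  46→53: 7 bp
  53→65: 12 bp
  65→67: 2 bp
  67→83: 16 bp
  83→94: 11 bp
  94→100: 6 bp
  100→112: 12 bp
  112→129: 17 bp
  129→134: 5 bp
  134→142: 8 bp
  142→160: 18 bp
  160→164: 4 bp
  164→166: 2 bp
  166→175: 9 bp
  175→181: 6 bp
  181→189: 8 bp
  189→198: 9 bp
  198→206: 8 bp
  206→4 (wrap): 209-206+4 = 7 bp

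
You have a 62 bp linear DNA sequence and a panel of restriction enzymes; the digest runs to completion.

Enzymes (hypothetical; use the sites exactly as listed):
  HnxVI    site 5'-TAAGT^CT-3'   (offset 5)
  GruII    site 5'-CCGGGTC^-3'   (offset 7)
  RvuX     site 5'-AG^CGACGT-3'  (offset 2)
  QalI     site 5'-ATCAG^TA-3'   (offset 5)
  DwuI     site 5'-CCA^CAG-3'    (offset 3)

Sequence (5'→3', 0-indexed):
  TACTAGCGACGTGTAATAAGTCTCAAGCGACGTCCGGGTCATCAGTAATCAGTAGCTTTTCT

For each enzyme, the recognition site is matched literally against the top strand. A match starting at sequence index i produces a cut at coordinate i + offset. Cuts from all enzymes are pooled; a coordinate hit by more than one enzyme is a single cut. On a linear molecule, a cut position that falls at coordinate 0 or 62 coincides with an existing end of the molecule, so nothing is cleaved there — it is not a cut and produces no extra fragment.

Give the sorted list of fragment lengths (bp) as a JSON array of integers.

Scan for sites:
  HnxVI TAAGTCT/5: at [16] ⇒ [21]
  GruII CCGGGTC/7: at [33] ⇒ [40]
  RvuX AGCGACGT/2: at [4, 25] ⇒ [6, 27]
  QalI ATCAGTA/5: at [40, 47] ⇒ [45, 52]
  DwuI (CCACAG, off=3): no sites

All cut coordinates (distinct, sorted): [6, 21, 27, 40, 45, 52]

Fragments:
  [0,6): 6 bp
  [6,21): 15 bp
  [21,27): 6 bp
  [27,40): 13 bp
  [40,45): 5 bp
  [45,52): 7 bp
  [52,62): 10 bp

[5,6,6,7,10,13,15]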